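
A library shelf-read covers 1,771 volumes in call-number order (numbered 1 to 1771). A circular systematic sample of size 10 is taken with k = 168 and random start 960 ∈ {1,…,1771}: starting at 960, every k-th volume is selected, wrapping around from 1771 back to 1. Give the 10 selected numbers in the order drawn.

Selection 1: 960
Selection 2: 960 + 168 = 1128
Selection 3: 1128 + 168 = 1296
Selection 4: 1296 + 168 = 1464
Selection 5: 1464 + 168 = 1632
Selection 6: 1632 + 168 = 1800 → 1800 − 1771 = 29
Selection 7: 29 + 168 = 197
Selection 8: 197 + 168 = 365
Selection 9: 365 + 168 = 533
Selection 10: 533 + 168 = 701

960, 1128, 1296, 1464, 1632, 29, 197, 365, 533, 701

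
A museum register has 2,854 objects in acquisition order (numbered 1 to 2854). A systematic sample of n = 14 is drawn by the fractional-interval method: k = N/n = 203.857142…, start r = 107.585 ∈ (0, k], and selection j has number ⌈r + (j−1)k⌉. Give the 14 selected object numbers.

108, 312, 516, 720, 924, 1127, 1331, 1535, 1739, 1943, 2147, 2351, 2554, 2758

j=1: r + 0k = 107.585 → ⌈·⌉ = 108
j=2: r + 1k = 311.442142… → ⌈·⌉ = 312
j=3: r + 2k = 515.299285… → ⌈·⌉ = 516
j=4: r + 3k = 719.156428… → ⌈·⌉ = 720
j=5: r + 4k = 923.013571… → ⌈·⌉ = 924
j=6: r + 5k = 1126.870714… → ⌈·⌉ = 1127
j=7: r + 6k = 1330.727857… → ⌈·⌉ = 1331
j=8: r + 7k = 1534.585 → ⌈·⌉ = 1535
j=9: r + 8k = 1738.442142… → ⌈·⌉ = 1739
j=10: r + 9k = 1942.299285… → ⌈·⌉ = 1943
j=11: r + 10k = 2146.156428… → ⌈·⌉ = 2147
j=12: r + 11k = 2350.013571… → ⌈·⌉ = 2351
j=13: r + 12k = 2553.870714… → ⌈·⌉ = 2554
j=14: r + 13k = 2757.727857… → ⌈·⌉ = 2758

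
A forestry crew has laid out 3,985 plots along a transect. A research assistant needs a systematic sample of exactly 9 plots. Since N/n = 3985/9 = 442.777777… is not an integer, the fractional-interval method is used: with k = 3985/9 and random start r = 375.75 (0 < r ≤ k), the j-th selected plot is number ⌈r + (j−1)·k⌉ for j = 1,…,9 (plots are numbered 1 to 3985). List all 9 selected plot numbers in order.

j=1: r + 0k = 375.75 → ⌈·⌉ = 376
j=2: r + 1k = 818.527777… → ⌈·⌉ = 819
j=3: r + 2k = 1261.305555… → ⌈·⌉ = 1262
j=4: r + 3k = 1704.083333… → ⌈·⌉ = 1705
j=5: r + 4k = 2146.861111… → ⌈·⌉ = 2147
j=6: r + 5k = 2589.638888… → ⌈·⌉ = 2590
j=7: r + 6k = 3032.416666… → ⌈·⌉ = 3033
j=8: r + 7k = 3475.194444… → ⌈·⌉ = 3476
j=9: r + 8k = 3917.972222… → ⌈·⌉ = 3918

376, 819, 1262, 1705, 2147, 2590, 3033, 3476, 3918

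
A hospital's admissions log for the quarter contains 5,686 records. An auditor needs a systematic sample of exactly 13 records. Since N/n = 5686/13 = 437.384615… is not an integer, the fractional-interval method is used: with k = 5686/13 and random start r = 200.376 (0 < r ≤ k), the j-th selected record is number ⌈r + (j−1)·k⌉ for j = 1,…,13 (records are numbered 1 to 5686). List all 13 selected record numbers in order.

j=1: r + 0k = 200.376 → ⌈·⌉ = 201
j=2: r + 1k = 637.760615… → ⌈·⌉ = 638
j=3: r + 2k = 1075.145230… → ⌈·⌉ = 1076
j=4: r + 3k = 1512.529846… → ⌈·⌉ = 1513
j=5: r + 4k = 1949.914461… → ⌈·⌉ = 1950
j=6: r + 5k = 2387.299076… → ⌈·⌉ = 2388
j=7: r + 6k = 2824.683692… → ⌈·⌉ = 2825
j=8: r + 7k = 3262.068307… → ⌈·⌉ = 3263
j=9: r + 8k = 3699.452923… → ⌈·⌉ = 3700
j=10: r + 9k = 4136.837538… → ⌈·⌉ = 4137
j=11: r + 10k = 4574.222153… → ⌈·⌉ = 4575
j=12: r + 11k = 5011.606769… → ⌈·⌉ = 5012
j=13: r + 12k = 5448.991384… → ⌈·⌉ = 5449

201, 638, 1076, 1513, 1950, 2388, 2825, 3263, 3700, 4137, 4575, 5012, 5449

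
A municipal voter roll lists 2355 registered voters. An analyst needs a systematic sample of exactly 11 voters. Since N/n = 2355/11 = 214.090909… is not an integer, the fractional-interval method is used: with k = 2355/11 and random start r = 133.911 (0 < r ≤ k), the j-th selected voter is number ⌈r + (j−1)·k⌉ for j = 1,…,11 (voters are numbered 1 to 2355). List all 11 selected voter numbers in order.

134, 349, 563, 777, 991, 1205, 1419, 1633, 1847, 2061, 2275

j=1: r + 0k = 133.911 → ⌈·⌉ = 134
j=2: r + 1k = 348.001909… → ⌈·⌉ = 349
j=3: r + 2k = 562.092818… → ⌈·⌉ = 563
j=4: r + 3k = 776.183727… → ⌈·⌉ = 777
j=5: r + 4k = 990.274636… → ⌈·⌉ = 991
j=6: r + 5k = 1204.365545… → ⌈·⌉ = 1205
j=7: r + 6k = 1418.456454… → ⌈·⌉ = 1419
j=8: r + 7k = 1632.547363… → ⌈·⌉ = 1633
j=9: r + 8k = 1846.638272… → ⌈·⌉ = 1847
j=10: r + 9k = 2060.729181… → ⌈·⌉ = 2061
j=11: r + 10k = 2274.820090… → ⌈·⌉ = 2275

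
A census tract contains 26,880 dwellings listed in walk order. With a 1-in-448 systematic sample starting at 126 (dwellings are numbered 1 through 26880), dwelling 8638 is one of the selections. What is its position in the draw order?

20

k = 448
position = (8638 − 126)/448 + 1 = 8512/448 + 1 = 19 + 1 = 20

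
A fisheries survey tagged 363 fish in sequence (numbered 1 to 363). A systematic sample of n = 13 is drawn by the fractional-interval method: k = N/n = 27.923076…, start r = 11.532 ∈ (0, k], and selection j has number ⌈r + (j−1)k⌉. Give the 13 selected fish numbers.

12, 40, 68, 96, 124, 152, 180, 207, 235, 263, 291, 319, 347

j=1: r + 0k = 11.532 → ⌈·⌉ = 12
j=2: r + 1k = 39.455076… → ⌈·⌉ = 40
j=3: r + 2k = 67.378153… → ⌈·⌉ = 68
j=4: r + 3k = 95.301230… → ⌈·⌉ = 96
j=5: r + 4k = 123.224307… → ⌈·⌉ = 124
j=6: r + 5k = 151.147384… → ⌈·⌉ = 152
j=7: r + 6k = 179.070461… → ⌈·⌉ = 180
j=8: r + 7k = 206.993538… → ⌈·⌉ = 207
j=9: r + 8k = 234.916615… → ⌈·⌉ = 235
j=10: r + 9k = 262.839692… → ⌈·⌉ = 263
j=11: r + 10k = 290.762769… → ⌈·⌉ = 291
j=12: r + 11k = 318.685846… → ⌈·⌉ = 319
j=13: r + 12k = 346.608923… → ⌈·⌉ = 347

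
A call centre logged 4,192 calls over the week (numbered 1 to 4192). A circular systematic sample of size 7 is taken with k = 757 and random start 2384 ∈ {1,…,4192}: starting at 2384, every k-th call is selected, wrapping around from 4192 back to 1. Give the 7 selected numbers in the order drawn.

2384, 3141, 3898, 463, 1220, 1977, 2734

Selection 1: 2384
Selection 2: 2384 + 757 = 3141
Selection 3: 3141 + 757 = 3898
Selection 4: 3898 + 757 = 4655 → 4655 − 4192 = 463
Selection 5: 463 + 757 = 1220
Selection 6: 1220 + 757 = 1977
Selection 7: 1977 + 757 = 2734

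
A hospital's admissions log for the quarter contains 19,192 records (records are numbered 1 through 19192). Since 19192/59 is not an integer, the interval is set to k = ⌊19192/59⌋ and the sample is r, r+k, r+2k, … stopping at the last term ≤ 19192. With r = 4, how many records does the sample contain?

60

k = ⌊19192/59⌋ = 325
Achieved size = ⌊(19192 − 4)/325⌋ + 1 = ⌊19188/325⌋ + 1 = 59 + 1 = 60
(last selection: 4 + 59×325 = 19179 ≤ 19192; next would be 19504 > 19192)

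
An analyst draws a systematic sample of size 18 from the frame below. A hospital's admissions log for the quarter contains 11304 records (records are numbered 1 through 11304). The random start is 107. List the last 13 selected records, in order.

k = N/n = 11304/18 = 628
6th selection = 107 + 5×628 = 3247
7th: 3247 + 628 = 3875
8th: 3875 + 628 = 4503
9th: 4503 + 628 = 5131
10th: 5131 + 628 = 5759
11th: 5759 + 628 = 6387
12th: 6387 + 628 = 7015
13th: 7015 + 628 = 7643
14th: 7643 + 628 = 8271
15th: 8271 + 628 = 8899
16th: 8899 + 628 = 9527
17th: 9527 + 628 = 10155
18th: 10155 + 628 = 10783

3247, 3875, 4503, 5131, 5759, 6387, 7015, 7643, 8271, 8899, 9527, 10155, 10783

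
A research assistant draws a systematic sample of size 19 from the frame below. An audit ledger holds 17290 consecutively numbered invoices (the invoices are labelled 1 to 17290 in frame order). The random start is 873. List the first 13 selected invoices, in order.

873, 1783, 2693, 3603, 4513, 5423, 6333, 7243, 8153, 9063, 9973, 10883, 11793

k = N/n = 17290/19 = 910
invoice 1: 873
invoice 2: 873 + 910 = 1783
invoice 3: 1783 + 910 = 2693
invoice 4: 2693 + 910 = 3603
invoice 5: 3603 + 910 = 4513
invoice 6: 4513 + 910 = 5423
invoice 7: 5423 + 910 = 6333
invoice 8: 6333 + 910 = 7243
invoice 9: 7243 + 910 = 8153
invoice 10: 8153 + 910 = 9063
invoice 11: 9063 + 910 = 9973
invoice 12: 9973 + 910 = 10883
invoice 13: 10883 + 910 = 11793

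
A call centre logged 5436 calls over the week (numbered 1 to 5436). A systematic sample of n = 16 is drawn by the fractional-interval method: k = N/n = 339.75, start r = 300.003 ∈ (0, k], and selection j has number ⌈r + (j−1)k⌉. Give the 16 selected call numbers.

301, 640, 980, 1320, 1660, 1999, 2339, 2679, 3019, 3358, 3698, 4038, 4378, 4717, 5057, 5397

j=1: r + 0k = 300.003 → ⌈·⌉ = 301
j=2: r + 1k = 639.753 → ⌈·⌉ = 640
j=3: r + 2k = 979.503 → ⌈·⌉ = 980
j=4: r + 3k = 1319.253 → ⌈·⌉ = 1320
j=5: r + 4k = 1659.003 → ⌈·⌉ = 1660
j=6: r + 5k = 1998.753 → ⌈·⌉ = 1999
j=7: r + 6k = 2338.503 → ⌈·⌉ = 2339
j=8: r + 7k = 2678.253 → ⌈·⌉ = 2679
j=9: r + 8k = 3018.003 → ⌈·⌉ = 3019
j=10: r + 9k = 3357.753 → ⌈·⌉ = 3358
j=11: r + 10k = 3697.503 → ⌈·⌉ = 3698
j=12: r + 11k = 4037.253 → ⌈·⌉ = 4038
j=13: r + 12k = 4377.003 → ⌈·⌉ = 4378
j=14: r + 13k = 4716.753 → ⌈·⌉ = 4717
j=15: r + 14k = 5056.503 → ⌈·⌉ = 5057
j=16: r + 15k = 5396.253 → ⌈·⌉ = 5397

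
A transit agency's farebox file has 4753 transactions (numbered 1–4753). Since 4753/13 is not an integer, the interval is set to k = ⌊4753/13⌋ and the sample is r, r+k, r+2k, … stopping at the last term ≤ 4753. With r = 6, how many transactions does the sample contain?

k = ⌊4753/13⌋ = 365
Achieved size = ⌊(4753 − 6)/365⌋ + 1 = ⌊4747/365⌋ + 1 = 13 + 1 = 14
(last selection: 6 + 13×365 = 4751 ≤ 4753; next would be 5116 > 4753)

14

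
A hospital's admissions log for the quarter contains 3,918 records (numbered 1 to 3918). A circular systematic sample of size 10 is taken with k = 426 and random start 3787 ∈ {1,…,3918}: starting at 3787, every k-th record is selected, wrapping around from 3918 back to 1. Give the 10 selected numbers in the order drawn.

Selection 1: 3787
Selection 2: 3787 + 426 = 4213 → 4213 − 3918 = 295
Selection 3: 295 + 426 = 721
Selection 4: 721 + 426 = 1147
Selection 5: 1147 + 426 = 1573
Selection 6: 1573 + 426 = 1999
Selection 7: 1999 + 426 = 2425
Selection 8: 2425 + 426 = 2851
Selection 9: 2851 + 426 = 3277
Selection 10: 3277 + 426 = 3703

3787, 295, 721, 1147, 1573, 1999, 2425, 2851, 3277, 3703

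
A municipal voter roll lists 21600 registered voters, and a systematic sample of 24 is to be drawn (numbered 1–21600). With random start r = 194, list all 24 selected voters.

194, 1094, 1994, 2894, 3794, 4694, 5594, 6494, 7394, 8294, 9194, 10094, 10994, 11894, 12794, 13694, 14594, 15494, 16394, 17294, 18194, 19094, 19994, 20894

k = N/n = 21600/24 = 900
voter 1: 194
voter 2: 194 + 900 = 1094
voter 3: 1094 + 900 = 1994
voter 4: 1994 + 900 = 2894
voter 5: 2894 + 900 = 3794
voter 6: 3794 + 900 = 4694
voter 7: 4694 + 900 = 5594
voter 8: 5594 + 900 = 6494
voter 9: 6494 + 900 = 7394
voter 10: 7394 + 900 = 8294
voter 11: 8294 + 900 = 9194
voter 12: 9194 + 900 = 10094
voter 13: 10094 + 900 = 10994
voter 14: 10994 + 900 = 11894
voter 15: 11894 + 900 = 12794
voter 16: 12794 + 900 = 13694
voter 17: 13694 + 900 = 14594
voter 18: 14594 + 900 = 15494
voter 19: 15494 + 900 = 16394
voter 20: 16394 + 900 = 17294
voter 21: 17294 + 900 = 18194
voter 22: 18194 + 900 = 19094
voter 23: 19094 + 900 = 19994
voter 24: 19994 + 900 = 20894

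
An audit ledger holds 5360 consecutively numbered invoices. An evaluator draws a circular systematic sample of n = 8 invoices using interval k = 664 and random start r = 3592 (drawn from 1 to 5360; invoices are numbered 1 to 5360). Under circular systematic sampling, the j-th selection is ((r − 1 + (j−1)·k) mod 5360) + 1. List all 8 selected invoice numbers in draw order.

Selection 1: 3592
Selection 2: 3592 + 664 = 4256
Selection 3: 4256 + 664 = 4920
Selection 4: 4920 + 664 = 5584 → 5584 − 5360 = 224
Selection 5: 224 + 664 = 888
Selection 6: 888 + 664 = 1552
Selection 7: 1552 + 664 = 2216
Selection 8: 2216 + 664 = 2880

3592, 4256, 4920, 224, 888, 1552, 2216, 2880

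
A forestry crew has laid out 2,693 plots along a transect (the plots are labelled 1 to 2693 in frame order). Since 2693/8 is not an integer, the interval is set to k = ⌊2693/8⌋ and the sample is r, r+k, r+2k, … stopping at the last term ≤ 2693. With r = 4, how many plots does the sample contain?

9

k = ⌊2693/8⌋ = 336
Achieved size = ⌊(2693 − 4)/336⌋ + 1 = ⌊2689/336⌋ + 1 = 8 + 1 = 9
(last selection: 4 + 8×336 = 2692 ≤ 2693; next would be 3028 > 2693)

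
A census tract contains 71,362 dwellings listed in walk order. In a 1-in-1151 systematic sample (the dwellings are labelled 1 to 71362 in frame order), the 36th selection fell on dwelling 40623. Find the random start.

338

k = 1151
r = 40623 − (36−1)×1151 = 40623 − 40285 = 338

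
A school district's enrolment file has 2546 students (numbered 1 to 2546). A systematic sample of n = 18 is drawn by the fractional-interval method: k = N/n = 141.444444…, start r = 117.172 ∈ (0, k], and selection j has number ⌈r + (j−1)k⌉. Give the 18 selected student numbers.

118, 259, 401, 542, 683, 825, 966, 1108, 1249, 1391, 1532, 1674, 1815, 1956, 2098, 2239, 2381, 2522

j=1: r + 0k = 117.172 → ⌈·⌉ = 118
j=2: r + 1k = 258.616444… → ⌈·⌉ = 259
j=3: r + 2k = 400.060888… → ⌈·⌉ = 401
j=4: r + 3k = 541.505333… → ⌈·⌉ = 542
j=5: r + 4k = 682.949777… → ⌈·⌉ = 683
j=6: r + 5k = 824.394222… → ⌈·⌉ = 825
j=7: r + 6k = 965.838666… → ⌈·⌉ = 966
j=8: r + 7k = 1107.283111… → ⌈·⌉ = 1108
j=9: r + 8k = 1248.727555… → ⌈·⌉ = 1249
j=10: r + 9k = 1390.172 → ⌈·⌉ = 1391
j=11: r + 10k = 1531.616444… → ⌈·⌉ = 1532
j=12: r + 11k = 1673.060888… → ⌈·⌉ = 1674
j=13: r + 12k = 1814.505333… → ⌈·⌉ = 1815
j=14: r + 13k = 1955.949777… → ⌈·⌉ = 1956
j=15: r + 14k = 2097.394222… → ⌈·⌉ = 2098
j=16: r + 15k = 2238.838666… → ⌈·⌉ = 2239
j=17: r + 16k = 2380.283111… → ⌈·⌉ = 2381
j=18: r + 17k = 2521.727555… → ⌈·⌉ = 2522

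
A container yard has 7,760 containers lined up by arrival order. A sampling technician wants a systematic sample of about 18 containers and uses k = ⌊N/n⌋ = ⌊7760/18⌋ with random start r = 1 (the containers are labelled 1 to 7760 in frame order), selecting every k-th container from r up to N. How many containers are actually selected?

19

k = ⌊7760/18⌋ = 431
Achieved size = ⌊(7760 − 1)/431⌋ + 1 = ⌊7759/431⌋ + 1 = 18 + 1 = 19
(last selection: 1 + 18×431 = 7759 ≤ 7760; next would be 8190 > 7760)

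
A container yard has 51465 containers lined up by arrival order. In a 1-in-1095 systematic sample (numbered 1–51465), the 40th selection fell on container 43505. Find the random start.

k = 1095
r = 43505 − (40−1)×1095 = 43505 − 42705 = 800

800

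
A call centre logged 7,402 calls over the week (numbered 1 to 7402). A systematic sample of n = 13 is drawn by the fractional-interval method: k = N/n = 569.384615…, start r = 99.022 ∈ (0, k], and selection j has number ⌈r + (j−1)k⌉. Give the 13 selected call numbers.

j=1: r + 0k = 99.022 → ⌈·⌉ = 100
j=2: r + 1k = 668.406615… → ⌈·⌉ = 669
j=3: r + 2k = 1237.791230… → ⌈·⌉ = 1238
j=4: r + 3k = 1807.175846… → ⌈·⌉ = 1808
j=5: r + 4k = 2376.560461… → ⌈·⌉ = 2377
j=6: r + 5k = 2945.945076… → ⌈·⌉ = 2946
j=7: r + 6k = 3515.329692… → ⌈·⌉ = 3516
j=8: r + 7k = 4084.714307… → ⌈·⌉ = 4085
j=9: r + 8k = 4654.098923… → ⌈·⌉ = 4655
j=10: r + 9k = 5223.483538… → ⌈·⌉ = 5224
j=11: r + 10k = 5792.868153… → ⌈·⌉ = 5793
j=12: r + 11k = 6362.252769… → ⌈·⌉ = 6363
j=13: r + 12k = 6931.637384… → ⌈·⌉ = 6932

100, 669, 1238, 1808, 2377, 2946, 3516, 4085, 4655, 5224, 5793, 6363, 6932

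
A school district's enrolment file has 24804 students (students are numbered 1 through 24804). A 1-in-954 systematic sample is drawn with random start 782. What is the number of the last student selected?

k = 954
26th selection = r + (26−1)·k = 782 + 25×954 = 782 + 23850 = 24632

24632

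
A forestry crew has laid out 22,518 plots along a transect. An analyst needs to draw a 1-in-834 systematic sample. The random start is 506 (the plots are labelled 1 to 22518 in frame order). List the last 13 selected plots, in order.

12182, 13016, 13850, 14684, 15518, 16352, 17186, 18020, 18854, 19688, 20522, 21356, 22190

15th selection = 506 + 14×834 = 12182
16th: 12182 + 834 = 13016
17th: 13016 + 834 = 13850
18th: 13850 + 834 = 14684
19th: 14684 + 834 = 15518
20th: 15518 + 834 = 16352
21st: 16352 + 834 = 17186
22nd: 17186 + 834 = 18020
23rd: 18020 + 834 = 18854
24th: 18854 + 834 = 19688
25th: 19688 + 834 = 20522
26th: 20522 + 834 = 21356
27th: 21356 + 834 = 22190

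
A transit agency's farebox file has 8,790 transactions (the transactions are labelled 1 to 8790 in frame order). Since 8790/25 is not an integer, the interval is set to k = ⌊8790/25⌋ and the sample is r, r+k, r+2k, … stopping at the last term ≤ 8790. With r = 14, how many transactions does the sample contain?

26

k = ⌊8790/25⌋ = 351
Achieved size = ⌊(8790 − 14)/351⌋ + 1 = ⌊8776/351⌋ + 1 = 25 + 1 = 26
(last selection: 14 + 25×351 = 8789 ≤ 8790; next would be 9140 > 8790)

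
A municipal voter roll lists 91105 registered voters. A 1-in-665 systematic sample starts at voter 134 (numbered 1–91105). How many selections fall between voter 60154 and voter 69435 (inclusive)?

k = 665
First selection ≥ 60154: 134 + ⌈(60154−134)/665⌉·665 = 134 + 91×665 = 60649
Last selection ≤ 69435: 134 + ⌊(69435−134)/665⌋·665 = 134 + 104×665 = 69294
Count = 104 − 91 + 1 = 14

14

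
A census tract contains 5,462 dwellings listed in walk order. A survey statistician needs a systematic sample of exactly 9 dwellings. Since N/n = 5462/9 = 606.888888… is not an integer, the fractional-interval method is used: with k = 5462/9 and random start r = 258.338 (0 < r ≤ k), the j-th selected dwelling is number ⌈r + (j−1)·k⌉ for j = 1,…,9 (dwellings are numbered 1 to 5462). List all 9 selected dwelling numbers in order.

j=1: r + 0k = 258.338 → ⌈·⌉ = 259
j=2: r + 1k = 865.226888… → ⌈·⌉ = 866
j=3: r + 2k = 1472.115777… → ⌈·⌉ = 1473
j=4: r + 3k = 2079.004666… → ⌈·⌉ = 2080
j=5: r + 4k = 2685.893555… → ⌈·⌉ = 2686
j=6: r + 5k = 3292.782444… → ⌈·⌉ = 3293
j=7: r + 6k = 3899.671333… → ⌈·⌉ = 3900
j=8: r + 7k = 4506.560222… → ⌈·⌉ = 4507
j=9: r + 8k = 5113.449111… → ⌈·⌉ = 5114

259, 866, 1473, 2080, 2686, 3293, 3900, 4507, 5114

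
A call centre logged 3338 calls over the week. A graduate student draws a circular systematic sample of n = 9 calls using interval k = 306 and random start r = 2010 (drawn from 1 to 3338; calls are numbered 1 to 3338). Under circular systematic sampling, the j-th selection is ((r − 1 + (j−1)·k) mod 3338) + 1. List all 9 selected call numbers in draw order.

2010, 2316, 2622, 2928, 3234, 202, 508, 814, 1120

Selection 1: 2010
Selection 2: 2010 + 306 = 2316
Selection 3: 2316 + 306 = 2622
Selection 4: 2622 + 306 = 2928
Selection 5: 2928 + 306 = 3234
Selection 6: 3234 + 306 = 3540 → 3540 − 3338 = 202
Selection 7: 202 + 306 = 508
Selection 8: 508 + 306 = 814
Selection 9: 814 + 306 = 1120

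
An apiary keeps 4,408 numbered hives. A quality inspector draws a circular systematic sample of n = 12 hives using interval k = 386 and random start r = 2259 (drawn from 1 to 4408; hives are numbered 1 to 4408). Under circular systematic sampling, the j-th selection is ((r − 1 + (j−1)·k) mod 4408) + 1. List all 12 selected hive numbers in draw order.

Selection 1: 2259
Selection 2: 2259 + 386 = 2645
Selection 3: 2645 + 386 = 3031
Selection 4: 3031 + 386 = 3417
Selection 5: 3417 + 386 = 3803
Selection 6: 3803 + 386 = 4189
Selection 7: 4189 + 386 = 4575 → 4575 − 4408 = 167
Selection 8: 167 + 386 = 553
Selection 9: 553 + 386 = 939
Selection 10: 939 + 386 = 1325
Selection 11: 1325 + 386 = 1711
Selection 12: 1711 + 386 = 2097

2259, 2645, 3031, 3417, 3803, 4189, 167, 553, 939, 1325, 1711, 2097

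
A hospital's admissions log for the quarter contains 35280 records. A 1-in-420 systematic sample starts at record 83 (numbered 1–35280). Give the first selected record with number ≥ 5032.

5123

k = 420
Steps past start: ⌈(5032 − 83)/420⌉ = ⌈4949/420⌉ = 12
Selected record: 83 + 12×420 = 5123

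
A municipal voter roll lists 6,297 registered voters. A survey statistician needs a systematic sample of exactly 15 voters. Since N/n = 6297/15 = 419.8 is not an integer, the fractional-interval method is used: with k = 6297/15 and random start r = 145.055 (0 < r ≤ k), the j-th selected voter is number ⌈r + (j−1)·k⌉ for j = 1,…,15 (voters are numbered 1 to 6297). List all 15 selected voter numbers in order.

j=1: r + 0k = 145.055 → ⌈·⌉ = 146
j=2: r + 1k = 564.855 → ⌈·⌉ = 565
j=3: r + 2k = 984.655 → ⌈·⌉ = 985
j=4: r + 3k = 1404.455 → ⌈·⌉ = 1405
j=5: r + 4k = 1824.255 → ⌈·⌉ = 1825
j=6: r + 5k = 2244.055 → ⌈·⌉ = 2245
j=7: r + 6k = 2663.855 → ⌈·⌉ = 2664
j=8: r + 7k = 3083.655 → ⌈·⌉ = 3084
j=9: r + 8k = 3503.455 → ⌈·⌉ = 3504
j=10: r + 9k = 3923.255 → ⌈·⌉ = 3924
j=11: r + 10k = 4343.055 → ⌈·⌉ = 4344
j=12: r + 11k = 4762.855 → ⌈·⌉ = 4763
j=13: r + 12k = 5182.655 → ⌈·⌉ = 5183
j=14: r + 13k = 5602.455 → ⌈·⌉ = 5603
j=15: r + 14k = 6022.255 → ⌈·⌉ = 6023

146, 565, 985, 1405, 1825, 2245, 2664, 3084, 3504, 3924, 4344, 4763, 5183, 5603, 6023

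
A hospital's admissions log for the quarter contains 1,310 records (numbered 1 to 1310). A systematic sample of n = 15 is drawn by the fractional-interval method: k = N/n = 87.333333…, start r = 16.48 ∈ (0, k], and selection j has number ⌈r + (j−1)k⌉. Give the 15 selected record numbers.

17, 104, 192, 279, 366, 454, 541, 628, 716, 803, 890, 978, 1065, 1152, 1240

j=1: r + 0k = 16.48 → ⌈·⌉ = 17
j=2: r + 1k = 103.813333… → ⌈·⌉ = 104
j=3: r + 2k = 191.146666… → ⌈·⌉ = 192
j=4: r + 3k = 278.48 → ⌈·⌉ = 279
j=5: r + 4k = 365.813333… → ⌈·⌉ = 366
j=6: r + 5k = 453.146666… → ⌈·⌉ = 454
j=7: r + 6k = 540.48 → ⌈·⌉ = 541
j=8: r + 7k = 627.813333… → ⌈·⌉ = 628
j=9: r + 8k = 715.146666… → ⌈·⌉ = 716
j=10: r + 9k = 802.48 → ⌈·⌉ = 803
j=11: r + 10k = 889.813333… → ⌈·⌉ = 890
j=12: r + 11k = 977.146666… → ⌈·⌉ = 978
j=13: r + 12k = 1064.48 → ⌈·⌉ = 1065
j=14: r + 13k = 1151.813333… → ⌈·⌉ = 1152
j=15: r + 14k = 1239.146666… → ⌈·⌉ = 1240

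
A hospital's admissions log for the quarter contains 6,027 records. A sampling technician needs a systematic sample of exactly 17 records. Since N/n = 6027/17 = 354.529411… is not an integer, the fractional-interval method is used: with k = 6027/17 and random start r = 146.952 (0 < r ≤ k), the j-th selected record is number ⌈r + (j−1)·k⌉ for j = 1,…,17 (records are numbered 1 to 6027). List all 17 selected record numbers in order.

j=1: r + 0k = 146.952 → ⌈·⌉ = 147
j=2: r + 1k = 501.481411… → ⌈·⌉ = 502
j=3: r + 2k = 856.010823… → ⌈·⌉ = 857
j=4: r + 3k = 1210.540235… → ⌈·⌉ = 1211
j=5: r + 4k = 1565.069647… → ⌈·⌉ = 1566
j=6: r + 5k = 1919.599058… → ⌈·⌉ = 1920
j=7: r + 6k = 2274.128470… → ⌈·⌉ = 2275
j=8: r + 7k = 2628.657882… → ⌈·⌉ = 2629
j=9: r + 8k = 2983.187294… → ⌈·⌉ = 2984
j=10: r + 9k = 3337.716705… → ⌈·⌉ = 3338
j=11: r + 10k = 3692.246117… → ⌈·⌉ = 3693
j=12: r + 11k = 4046.775529… → ⌈·⌉ = 4047
j=13: r + 12k = 4401.304941… → ⌈·⌉ = 4402
j=14: r + 13k = 4755.834352… → ⌈·⌉ = 4756
j=15: r + 14k = 5110.363764… → ⌈·⌉ = 5111
j=16: r + 15k = 5464.893176… → ⌈·⌉ = 5465
j=17: r + 16k = 5819.422588… → ⌈·⌉ = 5820

147, 502, 857, 1211, 1566, 1920, 2275, 2629, 2984, 3338, 3693, 4047, 4402, 4756, 5111, 5465, 5820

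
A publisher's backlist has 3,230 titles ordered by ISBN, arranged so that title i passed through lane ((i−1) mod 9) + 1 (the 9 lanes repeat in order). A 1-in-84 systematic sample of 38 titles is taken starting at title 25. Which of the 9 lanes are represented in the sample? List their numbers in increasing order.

Consecutive selections differ by k = 84, so their lane numbers differ by 84 mod 9 = 3.
gcd(84, 9) = 3, so the sample visits 9/3 = 3 distinct residues mod 9.
Start 25 is lane 7; the lanes hit are 1, 4, 7.

1, 4, 7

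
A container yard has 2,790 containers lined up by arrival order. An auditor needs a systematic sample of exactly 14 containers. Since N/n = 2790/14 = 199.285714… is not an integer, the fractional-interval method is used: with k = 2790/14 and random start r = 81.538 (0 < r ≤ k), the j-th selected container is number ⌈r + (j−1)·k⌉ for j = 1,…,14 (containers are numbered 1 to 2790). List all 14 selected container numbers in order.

82, 281, 481, 680, 879, 1078, 1278, 1477, 1676, 1876, 2075, 2274, 2473, 2673

j=1: r + 0k = 81.538 → ⌈·⌉ = 82
j=2: r + 1k = 280.823714… → ⌈·⌉ = 281
j=3: r + 2k = 480.109428… → ⌈·⌉ = 481
j=4: r + 3k = 679.395142… → ⌈·⌉ = 680
j=5: r + 4k = 878.680857… → ⌈·⌉ = 879
j=6: r + 5k = 1077.966571… → ⌈·⌉ = 1078
j=7: r + 6k = 1277.252285… → ⌈·⌉ = 1278
j=8: r + 7k = 1476.538 → ⌈·⌉ = 1477
j=9: r + 8k = 1675.823714… → ⌈·⌉ = 1676
j=10: r + 9k = 1875.109428… → ⌈·⌉ = 1876
j=11: r + 10k = 2074.395142… → ⌈·⌉ = 2075
j=12: r + 11k = 2273.680857… → ⌈·⌉ = 2274
j=13: r + 12k = 2472.966571… → ⌈·⌉ = 2473
j=14: r + 13k = 2672.252285… → ⌈·⌉ = 2673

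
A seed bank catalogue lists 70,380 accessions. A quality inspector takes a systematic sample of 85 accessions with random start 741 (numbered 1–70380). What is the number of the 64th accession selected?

k = 70380/85 = 828
64th selection = r + (64−1)·k = 741 + 63×828 = 741 + 52164 = 52905

52905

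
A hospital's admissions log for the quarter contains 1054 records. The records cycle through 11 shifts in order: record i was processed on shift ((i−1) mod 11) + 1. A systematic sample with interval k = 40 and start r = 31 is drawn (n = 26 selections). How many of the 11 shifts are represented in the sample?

11

Consecutive selections differ by k = 40, so their shift numbers differ by 40 mod 11 = 7.
gcd(40, 11) = 1, so the sample visits 11/1 = 11 distinct residues mod 11.
Start 31 is shift 9; the shifts hit are 1, 2, 3, 4, 5, 6, 7, 8, 9, 10, 11.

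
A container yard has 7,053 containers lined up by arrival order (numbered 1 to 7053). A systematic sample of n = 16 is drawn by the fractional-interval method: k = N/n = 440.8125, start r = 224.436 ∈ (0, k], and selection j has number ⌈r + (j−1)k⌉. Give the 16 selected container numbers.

225, 666, 1107, 1547, 1988, 2429, 2870, 3311, 3751, 4192, 4633, 5074, 5515, 5955, 6396, 6837

j=1: r + 0k = 224.436 → ⌈·⌉ = 225
j=2: r + 1k = 665.2485 → ⌈·⌉ = 666
j=3: r + 2k = 1106.061 → ⌈·⌉ = 1107
j=4: r + 3k = 1546.8735 → ⌈·⌉ = 1547
j=5: r + 4k = 1987.686 → ⌈·⌉ = 1988
j=6: r + 5k = 2428.4985 → ⌈·⌉ = 2429
j=7: r + 6k = 2869.311 → ⌈·⌉ = 2870
j=8: r + 7k = 3310.1235 → ⌈·⌉ = 3311
j=9: r + 8k = 3750.936 → ⌈·⌉ = 3751
j=10: r + 9k = 4191.7485 → ⌈·⌉ = 4192
j=11: r + 10k = 4632.561 → ⌈·⌉ = 4633
j=12: r + 11k = 5073.3735 → ⌈·⌉ = 5074
j=13: r + 12k = 5514.186 → ⌈·⌉ = 5515
j=14: r + 13k = 5954.9985 → ⌈·⌉ = 5955
j=15: r + 14k = 6395.811 → ⌈·⌉ = 6396
j=16: r + 15k = 6836.6235 → ⌈·⌉ = 6837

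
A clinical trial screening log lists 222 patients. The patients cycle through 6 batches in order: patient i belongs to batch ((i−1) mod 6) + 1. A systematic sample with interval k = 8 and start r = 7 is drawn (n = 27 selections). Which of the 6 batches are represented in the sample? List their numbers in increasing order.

1, 3, 5

Consecutive selections differ by k = 8, so their batch numbers differ by 8 mod 6 = 2.
gcd(8, 6) = 2, so the sample visits 6/2 = 3 distinct residues mod 6.
Start 7 is batch 1; the batches hit are 1, 3, 5.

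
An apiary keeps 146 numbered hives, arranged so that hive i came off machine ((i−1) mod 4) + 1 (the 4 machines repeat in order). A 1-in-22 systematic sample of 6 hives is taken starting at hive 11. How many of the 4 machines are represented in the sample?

Consecutive selections differ by k = 22, so their machine numbers differ by 22 mod 4 = 2.
gcd(22, 4) = 2, so the sample visits 4/2 = 2 distinct residues mod 4.
Start 11 is machine 3; the machines hit are 1, 3.

2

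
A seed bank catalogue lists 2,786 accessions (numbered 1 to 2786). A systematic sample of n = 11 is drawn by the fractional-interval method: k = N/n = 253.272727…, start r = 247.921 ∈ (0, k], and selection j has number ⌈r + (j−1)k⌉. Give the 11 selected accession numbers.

248, 502, 755, 1008, 1262, 1515, 1768, 2021, 2275, 2528, 2781

j=1: r + 0k = 247.921 → ⌈·⌉ = 248
j=2: r + 1k = 501.193727… → ⌈·⌉ = 502
j=3: r + 2k = 754.466454… → ⌈·⌉ = 755
j=4: r + 3k = 1007.739181… → ⌈·⌉ = 1008
j=5: r + 4k = 1261.011909… → ⌈·⌉ = 1262
j=6: r + 5k = 1514.284636… → ⌈·⌉ = 1515
j=7: r + 6k = 1767.557363… → ⌈·⌉ = 1768
j=8: r + 7k = 2020.830090… → ⌈·⌉ = 2021
j=9: r + 8k = 2274.102818… → ⌈·⌉ = 2275
j=10: r + 9k = 2527.375545… → ⌈·⌉ = 2528
j=11: r + 10k = 2780.648272… → ⌈·⌉ = 2781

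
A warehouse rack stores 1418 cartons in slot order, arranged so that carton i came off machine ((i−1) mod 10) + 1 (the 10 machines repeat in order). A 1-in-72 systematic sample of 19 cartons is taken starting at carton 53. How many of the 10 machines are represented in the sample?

Consecutive selections differ by k = 72, so their machine numbers differ by 72 mod 10 = 2.
gcd(72, 10) = 2, so the sample visits 10/2 = 5 distinct residues mod 10.
Start 53 is machine 3; the machines hit are 1, 3, 5, 7, 9.

5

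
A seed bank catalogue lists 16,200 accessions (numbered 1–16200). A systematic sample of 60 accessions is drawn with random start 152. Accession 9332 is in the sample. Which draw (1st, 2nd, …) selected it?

35

k = 16200/60 = 270
position = (9332 − 152)/270 + 1 = 9180/270 + 1 = 34 + 1 = 35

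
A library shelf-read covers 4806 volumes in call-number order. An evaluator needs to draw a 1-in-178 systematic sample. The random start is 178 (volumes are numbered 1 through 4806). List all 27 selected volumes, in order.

178, 356, 534, 712, 890, 1068, 1246, 1424, 1602, 1780, 1958, 2136, 2314, 2492, 2670, 2848, 3026, 3204, 3382, 3560, 3738, 3916, 4094, 4272, 4450, 4628, 4806

volume 1: 178
volume 2: 178 + 178 = 356
volume 3: 356 + 178 = 534
volume 4: 534 + 178 = 712
volume 5: 712 + 178 = 890
volume 6: 890 + 178 = 1068
volume 7: 1068 + 178 = 1246
volume 8: 1246 + 178 = 1424
volume 9: 1424 + 178 = 1602
volume 10: 1602 + 178 = 1780
volume 11: 1780 + 178 = 1958
volume 12: 1958 + 178 = 2136
volume 13: 2136 + 178 = 2314
volume 14: 2314 + 178 = 2492
volume 15: 2492 + 178 = 2670
volume 16: 2670 + 178 = 2848
volume 17: 2848 + 178 = 3026
volume 18: 3026 + 178 = 3204
volume 19: 3204 + 178 = 3382
volume 20: 3382 + 178 = 3560
volume 21: 3560 + 178 = 3738
volume 22: 3738 + 178 = 3916
volume 23: 3916 + 178 = 4094
volume 24: 4094 + 178 = 4272
volume 25: 4272 + 178 = 4450
volume 26: 4450 + 178 = 4628
volume 27: 4628 + 178 = 4806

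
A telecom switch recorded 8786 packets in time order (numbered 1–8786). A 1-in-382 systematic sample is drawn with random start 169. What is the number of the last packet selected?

8573

k = 382
23rd selection = r + (23−1)·k = 169 + 22×382 = 169 + 8404 = 8573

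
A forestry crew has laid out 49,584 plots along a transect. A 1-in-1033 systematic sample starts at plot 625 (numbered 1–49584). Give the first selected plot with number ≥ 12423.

k = 1033
Steps past start: ⌈(12423 − 625)/1033⌉ = ⌈11798/1033⌉ = 12
Selected plot: 625 + 12×1033 = 13021

13021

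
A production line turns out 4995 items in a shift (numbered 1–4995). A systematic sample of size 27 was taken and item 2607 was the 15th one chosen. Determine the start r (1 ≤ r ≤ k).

k = 4995/27 = 185
r = 2607 − (15−1)×185 = 2607 − 2590 = 17

17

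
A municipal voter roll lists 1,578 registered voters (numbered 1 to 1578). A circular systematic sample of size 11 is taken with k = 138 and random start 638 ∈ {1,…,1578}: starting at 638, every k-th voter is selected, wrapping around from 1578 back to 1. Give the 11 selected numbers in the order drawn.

Selection 1: 638
Selection 2: 638 + 138 = 776
Selection 3: 776 + 138 = 914
Selection 4: 914 + 138 = 1052
Selection 5: 1052 + 138 = 1190
Selection 6: 1190 + 138 = 1328
Selection 7: 1328 + 138 = 1466
Selection 8: 1466 + 138 = 1604 → 1604 − 1578 = 26
Selection 9: 26 + 138 = 164
Selection 10: 164 + 138 = 302
Selection 11: 302 + 138 = 440

638, 776, 914, 1052, 1190, 1328, 1466, 26, 164, 302, 440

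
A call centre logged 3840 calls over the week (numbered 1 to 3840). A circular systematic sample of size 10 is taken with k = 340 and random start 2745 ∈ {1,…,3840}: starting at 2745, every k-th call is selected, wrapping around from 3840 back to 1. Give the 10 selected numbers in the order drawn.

Selection 1: 2745
Selection 2: 2745 + 340 = 3085
Selection 3: 3085 + 340 = 3425
Selection 4: 3425 + 340 = 3765
Selection 5: 3765 + 340 = 4105 → 4105 − 3840 = 265
Selection 6: 265 + 340 = 605
Selection 7: 605 + 340 = 945
Selection 8: 945 + 340 = 1285
Selection 9: 1285 + 340 = 1625
Selection 10: 1625 + 340 = 1965

2745, 3085, 3425, 3765, 265, 605, 945, 1285, 1625, 1965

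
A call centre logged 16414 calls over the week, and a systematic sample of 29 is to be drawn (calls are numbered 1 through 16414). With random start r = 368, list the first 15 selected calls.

k = N/n = 16414/29 = 566
call 1: 368
call 2: 368 + 566 = 934
call 3: 934 + 566 = 1500
call 4: 1500 + 566 = 2066
call 5: 2066 + 566 = 2632
call 6: 2632 + 566 = 3198
call 7: 3198 + 566 = 3764
call 8: 3764 + 566 = 4330
call 9: 4330 + 566 = 4896
call 10: 4896 + 566 = 5462
call 11: 5462 + 566 = 6028
call 12: 6028 + 566 = 6594
call 13: 6594 + 566 = 7160
call 14: 7160 + 566 = 7726
call 15: 7726 + 566 = 8292

368, 934, 1500, 2066, 2632, 3198, 3764, 4330, 4896, 5462, 6028, 6594, 7160, 7726, 8292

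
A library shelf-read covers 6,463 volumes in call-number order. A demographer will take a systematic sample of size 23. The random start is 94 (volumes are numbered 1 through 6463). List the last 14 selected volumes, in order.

k = N/n = 6463/23 = 281
10th selection = 94 + 9×281 = 2623
11th: 2623 + 281 = 2904
12th: 2904 + 281 = 3185
13th: 3185 + 281 = 3466
14th: 3466 + 281 = 3747
15th: 3747 + 281 = 4028
16th: 4028 + 281 = 4309
17th: 4309 + 281 = 4590
18th: 4590 + 281 = 4871
19th: 4871 + 281 = 5152
20th: 5152 + 281 = 5433
21st: 5433 + 281 = 5714
22nd: 5714 + 281 = 5995
23rd: 5995 + 281 = 6276

2623, 2904, 3185, 3466, 3747, 4028, 4309, 4590, 4871, 5152, 5433, 5714, 5995, 6276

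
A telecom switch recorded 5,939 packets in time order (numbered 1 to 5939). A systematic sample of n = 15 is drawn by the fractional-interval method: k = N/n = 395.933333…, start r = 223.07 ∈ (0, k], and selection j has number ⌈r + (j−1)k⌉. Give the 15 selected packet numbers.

224, 620, 1015, 1411, 1807, 2203, 2599, 2995, 3391, 3787, 4183, 4579, 4975, 5371, 5767

j=1: r + 0k = 223.07 → ⌈·⌉ = 224
j=2: r + 1k = 619.003333… → ⌈·⌉ = 620
j=3: r + 2k = 1014.936666… → ⌈·⌉ = 1015
j=4: r + 3k = 1410.87 → ⌈·⌉ = 1411
j=5: r + 4k = 1806.803333… → ⌈·⌉ = 1807
j=6: r + 5k = 2202.736666… → ⌈·⌉ = 2203
j=7: r + 6k = 2598.67 → ⌈·⌉ = 2599
j=8: r + 7k = 2994.603333… → ⌈·⌉ = 2995
j=9: r + 8k = 3390.536666… → ⌈·⌉ = 3391
j=10: r + 9k = 3786.47 → ⌈·⌉ = 3787
j=11: r + 10k = 4182.403333… → ⌈·⌉ = 4183
j=12: r + 11k = 4578.336666… → ⌈·⌉ = 4579
j=13: r + 12k = 4974.27 → ⌈·⌉ = 4975
j=14: r + 13k = 5370.203333… → ⌈·⌉ = 5371
j=15: r + 14k = 5766.136666… → ⌈·⌉ = 5767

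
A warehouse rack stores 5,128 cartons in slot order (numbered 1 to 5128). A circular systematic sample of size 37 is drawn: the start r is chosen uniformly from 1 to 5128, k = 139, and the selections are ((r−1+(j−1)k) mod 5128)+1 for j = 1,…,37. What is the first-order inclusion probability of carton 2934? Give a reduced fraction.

For each position j, as r ranges over 1…5128 the j-th selection hits every carton exactly once, so carton 2934 is selected for exactly 37 of the 5128 starts.
Inclusion probability = 37/5128.

37/5128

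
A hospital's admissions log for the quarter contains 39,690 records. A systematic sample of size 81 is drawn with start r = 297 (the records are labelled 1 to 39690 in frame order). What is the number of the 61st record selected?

29697

k = 39690/81 = 490
61st selection = r + (61−1)·k = 297 + 60×490 = 297 + 29400 = 29697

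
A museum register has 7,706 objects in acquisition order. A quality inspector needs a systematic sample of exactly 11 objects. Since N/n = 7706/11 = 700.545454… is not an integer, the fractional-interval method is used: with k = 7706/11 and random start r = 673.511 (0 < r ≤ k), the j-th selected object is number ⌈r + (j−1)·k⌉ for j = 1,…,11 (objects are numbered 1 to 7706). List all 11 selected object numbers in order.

j=1: r + 0k = 673.511 → ⌈·⌉ = 674
j=2: r + 1k = 1374.056454… → ⌈·⌉ = 1375
j=3: r + 2k = 2074.601909… → ⌈·⌉ = 2075
j=4: r + 3k = 2775.147363… → ⌈·⌉ = 2776
j=5: r + 4k = 3475.692818… → ⌈·⌉ = 3476
j=6: r + 5k = 4176.238272… → ⌈·⌉ = 4177
j=7: r + 6k = 4876.783727… → ⌈·⌉ = 4877
j=8: r + 7k = 5577.329181… → ⌈·⌉ = 5578
j=9: r + 8k = 6277.874636… → ⌈·⌉ = 6278
j=10: r + 9k = 6978.420090… → ⌈·⌉ = 6979
j=11: r + 10k = 7678.965545… → ⌈·⌉ = 7679

674, 1375, 2075, 2776, 3476, 4177, 4877, 5578, 6278, 6979, 7679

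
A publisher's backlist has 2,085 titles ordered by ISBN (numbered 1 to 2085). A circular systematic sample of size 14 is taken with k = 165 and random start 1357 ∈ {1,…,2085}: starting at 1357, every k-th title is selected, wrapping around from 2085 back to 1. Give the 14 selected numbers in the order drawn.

1357, 1522, 1687, 1852, 2017, 97, 262, 427, 592, 757, 922, 1087, 1252, 1417

Selection 1: 1357
Selection 2: 1357 + 165 = 1522
Selection 3: 1522 + 165 = 1687
Selection 4: 1687 + 165 = 1852
Selection 5: 1852 + 165 = 2017
Selection 6: 2017 + 165 = 2182 → 2182 − 2085 = 97
Selection 7: 97 + 165 = 262
Selection 8: 262 + 165 = 427
Selection 9: 427 + 165 = 592
Selection 10: 592 + 165 = 757
Selection 11: 757 + 165 = 922
Selection 12: 922 + 165 = 1087
Selection 13: 1087 + 165 = 1252
Selection 14: 1252 + 165 = 1417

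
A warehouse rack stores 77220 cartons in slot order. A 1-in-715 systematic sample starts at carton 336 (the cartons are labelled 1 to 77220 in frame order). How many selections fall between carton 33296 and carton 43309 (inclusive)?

k = 715
First selection ≥ 33296: 336 + ⌈(33296−336)/715⌉·715 = 336 + 47×715 = 33941
Last selection ≤ 43309: 336 + ⌊(43309−336)/715⌋·715 = 336 + 60×715 = 43236
Count = 60 − 47 + 1 = 14

14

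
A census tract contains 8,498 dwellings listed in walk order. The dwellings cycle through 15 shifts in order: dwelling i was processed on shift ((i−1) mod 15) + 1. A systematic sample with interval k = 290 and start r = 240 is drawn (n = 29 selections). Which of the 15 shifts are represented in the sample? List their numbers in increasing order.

Consecutive selections differ by k = 290, so their shift numbers differ by 290 mod 15 = 5.
gcd(290, 15) = 5, so the sample visits 15/5 = 3 distinct residues mod 15.
Start 240 is shift 15; the shifts hit are 5, 10, 15.

5, 10, 15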